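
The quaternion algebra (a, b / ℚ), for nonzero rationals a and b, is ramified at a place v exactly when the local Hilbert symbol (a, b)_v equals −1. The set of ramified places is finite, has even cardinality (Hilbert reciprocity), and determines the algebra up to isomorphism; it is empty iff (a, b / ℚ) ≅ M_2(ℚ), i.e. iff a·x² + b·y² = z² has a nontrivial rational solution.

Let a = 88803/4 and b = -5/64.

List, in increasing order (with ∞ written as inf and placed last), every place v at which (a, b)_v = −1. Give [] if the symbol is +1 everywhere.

[2, 5, 11, 13]

(a, b) ≡ (9867, -5) mod (ℚ^×)²; places V = {2, 3, 5, 11, 13, 23, ∞}.
(a,b)_5: α=0, u≡2; β=1, v≡1 (mod 5); (2|5)=-1, (1|5)=+1; sign (−1)^0·-1^1·+1^0 = -1.
(a,b)_3: α=3, u≡1; β=0, v≡1 (mod 3); (1|3)=+1, (1|3)=+1; sign (−1)^0·+1^0·+1^3 = +1.
(a,b)_∞: sgn(9867)=+, sgn(-5)=−, so +1.
(a,b)_13: α=1, u≡8; β=0, v≡5 (mod 13); (8|13)=-1, (5|13)=-1; sign (−1)^0·-1^0·-1^1 = -1.
(a,b)_2: α=-2, β=-6; u≡3, v≡3 (mod 8); ε(u)ε(v)=1·1, αω(v)=-2·1, βω(u)=-6·1; sum ≡ 1  ⇒  -1.
(a,b)_11: α=1, u≡8; β=0, v≡8 (mod 11); (8|11)=-1, (8|11)=-1; sign (−1)^0·-1^0·-1^1 = -1.
(a,b)_23: α=1, u≡5; β=0, v≡1 (mod 23); (5|23)=-1, (1|23)=+1; sign (−1)^0·-1^0·+1^1 = +1.
Ram(9867, -5) = {2, 5, 11, 13}; no ℚ_2-point on the conic.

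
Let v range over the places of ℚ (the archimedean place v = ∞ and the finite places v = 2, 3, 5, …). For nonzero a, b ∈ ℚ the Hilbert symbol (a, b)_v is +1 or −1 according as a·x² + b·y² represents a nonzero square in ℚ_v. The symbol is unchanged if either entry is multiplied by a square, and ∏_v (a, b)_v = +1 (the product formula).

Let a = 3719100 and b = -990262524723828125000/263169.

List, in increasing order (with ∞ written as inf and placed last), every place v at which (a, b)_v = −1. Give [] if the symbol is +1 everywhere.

[2, 7]

Mod squares: a ≡ 759, b ≡ -770. Check v ∈ {∞, 2, 3, 5, 7, 11, 19, 23}.
v=19: a=19^0·(≡2), b=19^-2·(≡17) mod 19; (2|19)=-1, (17|19)=+1; (−1)^{0·-2·9}·(-1)^-2·(+1)^0 = +1.
v=23: a=23^1·(≡10), b=23^4·(≡1) mod 23; (10|23)=-1, (1|23)=+1; (−1)^{1·4·11}·(-1)^4·(+1)^1 = +1.
v=5: a=5^2·(≡4), b=5^11·(≡4) mod 5; (4|5)=+1, (4|5)=+1; (−1)^{2·11·2}·(+1)^11·(+1)^2 = +1.
v=∞: 759 > 0 and -770 < 0  ⇒  (a,b)_∞ = +1.
v=7: a=7^2·(≡6), b=7^7·(≡1) mod 7; (6|7)=-1, (1|7)=+1; (−1)^{2·7·3}·(-1)^7·(+1)^2 = -1.
v=2: v_2(a)=2, v_2(b)=3; units ≡ 7, 7 (mod 8); ε·ε+αω+βω = 1·1+2·0+3·0 ≡ 1  ⇒  (a,b)_2 = -1.
v=11: a=11^1·(≡4), b=11^1·(≡7) mod 11; (4|11)=+1, (7|11)=-1; (−1)^{1·1·5}·(+1)^1·(-1)^1 = +1.
v=3: a=3^1·(≡1), b=3^-6·(≡1) mod 3; (1|3)=+1, (1|3)=+1; (−1)^{1·-6·1}·(+1)^-6·(+1)^1 = +1.
Ram(759, -770) = {2, 7}; no ℚ_2-point on the conic.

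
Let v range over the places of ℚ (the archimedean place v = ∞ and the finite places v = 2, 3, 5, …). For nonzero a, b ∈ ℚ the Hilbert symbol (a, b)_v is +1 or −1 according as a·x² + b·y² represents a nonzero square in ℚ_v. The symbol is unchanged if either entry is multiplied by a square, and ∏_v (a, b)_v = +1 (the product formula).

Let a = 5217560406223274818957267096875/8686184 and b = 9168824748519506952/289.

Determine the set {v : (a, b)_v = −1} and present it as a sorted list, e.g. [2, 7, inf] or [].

Mod squares: a ≡ 195043132830, b ≡ 84882. Check v ∈ {∞, 2, 3, 5, 7, 13, 17, 23, 29, 43, 47, 53}.
v=17: a=17^-4·(≡14), b=17^-2·(≡2) mod 17; (14|17)=-1, (2|17)=+1; (−1)^{-4·-2·8}·(-1)^-2·(+1)^-4 = +1.
v=∞: 195043132830 > 0 and 84882 > 0  ⇒  (a,b)_∞ = +1.
v=7: a=7^7·(≡2), b=7^5·(≡1) mod 7; (2|7)=+1, (1|7)=+1; (−1)^{7·5·3}·(+1)^5·(+1)^7 = -1.
v=53: a=53^3·(≡4), b=53^2·(≡49) mod 53; (4|53)=+1, (49|53)=+1; (−1)^{3·2·26}·(+1)^2·(+1)^3 = +1.
v=47: a=47^1·(≡38), b=47^1·(≡44) mod 47; (38|47)=-1, (44|47)=-1; (−1)^{1·1·23}·(-1)^1·(-1)^1 = -1.
v=2: v_2(a)=-3, v_2(b)=3; units ≡ 7, 1 (mod 8); ε·ε+αω+βω = 1·0+-3·0+3·0 ≡ 0  ⇒  (a,b)_2 = +1.
v=13: a=13^-1·(≡10), b=13^0·(≡8) mod 13; (10|13)=+1, (8|13)=-1; (−1)^{-1·0·6}·(+1)^0·(-1)^-1 = -1.
v=29: a=29^5·(≡25), b=29^2·(≡16) mod 29; (25|29)=+1, (16|29)=+1; (−1)^{5·2·14}·(+1)^2·(+1)^5 = +1.
v=23: a=23^3·(≡4), b=23^2·(≡3) mod 23; (4|23)=+1, (3|23)=+1; (−1)^{3·2·11}·(+1)^2·(+1)^3 = +1.
v=3: a=3^3·(≡1), b=3^3·(≡1) mod 3; (1|3)=+1, (1|3)=+1; (−1)^{3·3·1}·(+1)^3·(+1)^3 = -1.
v=43: a=43^1·(≡5), b=43^1·(≡7) mod 43; (5|43)=-1, (7|43)=-1; (−1)^{1·1·21}·(-1)^1·(-1)^1 = -1.
v=5: a=5^5·(≡4), b=5^0·(≡3) mod 5; (4|5)=+1, (3|5)=-1; (−1)^{5·0·2}·(+1)^0·(-1)^5 = -1.
(195043132830, 84882 / ℚ) ramifies at {3, 5, 7, 13, 43, 47}: a division algebra.

[3, 5, 7, 13, 43, 47]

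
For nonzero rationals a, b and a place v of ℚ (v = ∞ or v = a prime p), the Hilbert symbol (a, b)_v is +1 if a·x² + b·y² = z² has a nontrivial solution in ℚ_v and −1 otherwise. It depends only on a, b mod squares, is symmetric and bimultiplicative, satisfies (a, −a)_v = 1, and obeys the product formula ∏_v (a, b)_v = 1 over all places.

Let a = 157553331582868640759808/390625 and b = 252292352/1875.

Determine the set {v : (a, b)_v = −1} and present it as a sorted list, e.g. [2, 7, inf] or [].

[3, 43]

Mod squares: a ≡ 68757, b ≡ 1599. Check v ∈ {∞, 2, 3, 5, 13, 41, 43}.
v=5: a=5^-8·(≡3), b=5^-4·(≡4) mod 5; (3|5)=-1, (4|5)=+1; (−1)^{-8·-4·2}·(-1)^-4·(+1)^-8 = +1.
v=41: a=41^3·(≡1), b=41^1·(≡31) mod 41; (1|41)=+1, (31|41)=+1; (−1)^{3·1·20}·(+1)^1·(+1)^3 = +1.
v=13: a=13^3·(≡11), b=13^1·(≡5) mod 13; (11|13)=-1, (5|13)=-1; (−1)^{3·1·6}·(-1)^1·(-1)^3 = +1.
v=2: v_2(a)=18, v_2(b)=8; units ≡ 5, 7 (mod 8); ε·ε+αω+βω = 0·1+18·0+8·1 ≡ 0  ⇒  (a,b)_2 = +1.
v=43: a=43^5·(≡5), b=43^2·(≡2) mod 43; (5|43)=-1, (2|43)=-1; (−1)^{5·2·21}·(-1)^2·(-1)^5 = -1.
v=3: a=3^3·(≡2), b=3^-1·(≡2) mod 3; (2|3)=-1, (2|3)=-1; (−1)^{3·-1·1}·(-1)^-1·(-1)^3 = -1.
v=∞: 68757 > 0 and 1599 > 0  ⇒  (a,b)_∞ = +1.
Ram(68757, 1599) = {3, 43}; no ℚ_3-point on the conic.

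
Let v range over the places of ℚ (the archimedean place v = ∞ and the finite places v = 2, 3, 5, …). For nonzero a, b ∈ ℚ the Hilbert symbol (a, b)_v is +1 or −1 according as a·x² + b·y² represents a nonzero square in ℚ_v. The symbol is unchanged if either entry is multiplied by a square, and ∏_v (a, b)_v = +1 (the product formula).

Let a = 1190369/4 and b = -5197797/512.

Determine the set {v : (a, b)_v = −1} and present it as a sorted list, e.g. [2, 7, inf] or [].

(a, b) ≡ (1190369, -9546) mod (ℚ^×)²; places V = {2, 3, 11, 19, 31, 37, 43, 47, ∞}.
(a,b)_43: α=1, u≡30; β=1, v≡23 (mod 43); (30|43)=-1, (23|43)=+1; sign (−1)^1·-1^1·+1^1 = +1.
(a,b)_19: α=1, u≡2; β=0, v≡5 (mod 19); (2|19)=-1, (5|19)=+1; sign (−1)^0·-1^0·+1^1 = +1.
(a,b)_11: α=0, u≡1; β=2, v≡7 (mod 11); (1|11)=+1, (7|11)=-1; sign (−1)^0·+1^2·-1^0 = +1.
(a,b)_47: α=1, u≡22; β=0, v≡4 (mod 47); (22|47)=-1, (4|47)=+1; sign (−1)^0·-1^0·+1^1 = +1.
(a,b)_∞: sgn(1190369)=+, sgn(-9546)=−, so +1.
(a,b)_2: α=-2, β=-9; u≡1, v≡3 (mod 8); ε(u)ε(v)=0·1, αω(v)=-2·1, βω(u)=-9·0; sum ≡ 0  ⇒  +1.
(a,b)_37: α=0, u≡29; β=1, v≡11 (mod 37); (29|37)=-1, (11|37)=+1; sign (−1)^0·-1^1·+1^0 = -1.
(a,b)_3: α=0, u≡2; β=3, v≡1 (mod 3); (2|3)=-1, (1|3)=+1; sign (−1)^0·-1^3·+1^0 = -1.
(a,b)_31: α=1, u≡13; β=0, v≡8 (mod 31); (13|31)=-1, (8|31)=+1; sign (−1)^0·-1^0·+1^1 = +1.
|Ram(1190369, -9546)| = 2, even; anisotropic at {3, 37}.

[3, 37]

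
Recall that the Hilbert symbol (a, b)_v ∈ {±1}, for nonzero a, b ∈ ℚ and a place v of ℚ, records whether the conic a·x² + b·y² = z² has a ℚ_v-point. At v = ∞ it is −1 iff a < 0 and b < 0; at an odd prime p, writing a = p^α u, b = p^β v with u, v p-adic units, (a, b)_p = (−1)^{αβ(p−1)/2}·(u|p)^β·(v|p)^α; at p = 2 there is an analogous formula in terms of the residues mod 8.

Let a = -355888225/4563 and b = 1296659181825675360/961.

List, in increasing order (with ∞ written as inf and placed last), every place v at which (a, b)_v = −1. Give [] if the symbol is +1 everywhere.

(a, b) ≡ (-3, 2310) mod (ℚ^×)²; places V = {2, 3, 5, 7, 11, 13, 31, 37, ∞}.
(a,b)_7: α=6, u≡1; β=5, v≡2 (mod 7); (1|7)=+1, (2|7)=+1; sign (−1)^0·+1^5·+1^6 = +1.
(a,b)_11: α=2, u≡6; β=5, v≡4 (mod 11); (6|11)=-1, (4|11)=+1; sign (−1)^0·-1^5·+1^2 = -1.
(a,b)_∞: sgn(-3)=−, sgn(2310)=+, so +1.
(a,b)_37: α=0, u≡1; β=2, v≡28 (mod 37); (1|37)=+1, (28|37)=+1; sign (−1)^0·+1^2·+1^0 = +1.
(a,b)_2: α=0, β=5; u≡5, v≡3 (mod 8); ε(u)ε(v)=0·1, αω(v)=0·1, βω(u)=5·1; sum ≡ 1  ⇒  -1.
(a,b)_5: α=2, u≡2; β=1, v≡2 (mod 5); (2|5)=-1, (2|5)=-1; sign (−1)^0·-1^1·-1^2 = -1.
(a,b)_31: α=0, u≡19; β=-2, v≡9 (mod 31); (19|31)=+1, (9|31)=+1; sign (−1)^0·+1^-2·+1^0 = +1.
(a,b)_13: α=-2, u≡9; β=0, v≡9 (mod 13); (9|13)=+1, (9|13)=+1; sign (−1)^0·+1^0·+1^-2 = +1.
(a,b)_3: α=-3, u≡2; β=7, v≡2 (mod 3); (2|3)=-1, (2|3)=-1; sign (−1)^1·-1^7·-1^-3 = -1.
Ram(-3, 2310) = {2, 3, 5, 11}; no ℚ_2-point on the conic.

[2, 3, 5, 11]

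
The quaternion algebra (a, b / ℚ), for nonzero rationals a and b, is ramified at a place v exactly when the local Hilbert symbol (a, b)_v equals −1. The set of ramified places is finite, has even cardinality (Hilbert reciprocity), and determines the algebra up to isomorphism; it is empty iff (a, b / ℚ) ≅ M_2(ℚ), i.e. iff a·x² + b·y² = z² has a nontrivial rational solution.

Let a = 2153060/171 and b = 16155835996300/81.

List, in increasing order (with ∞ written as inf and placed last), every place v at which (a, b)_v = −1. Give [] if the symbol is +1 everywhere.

Mod squares: a ≡ 1235, b ≡ 187. Check v ∈ {∞, 2, 3, 5, 7, 11, 13, 17, 19}.
v=7: a=7^2·(≡5), b=7^2·(≡6) mod 7; (5|7)=-1, (6|7)=-1; (−1)^{2·2·3}·(-1)^2·(-1)^2 = +1.
v=19: a=19^-1·(≡2), b=19^2·(≡17) mod 19; (2|19)=-1, (17|19)=+1; (−1)^{-1·2·9}·(-1)^2·(+1)^-1 = +1.
v=17: a=17^0·(≡10), b=17^3·(≡10) mod 17; (10|17)=-1, (10|17)=-1; (−1)^{0·3·8}·(-1)^3·(-1)^0 = -1.
v=5: a=5^1·(≡2), b=5^2·(≡2) mod 5; (2|5)=-1, (2|5)=-1; (−1)^{1·2·2}·(-1)^2·(-1)^1 = -1.
v=∞: 1235 > 0 and 187 > 0  ⇒  (a,b)_∞ = +1.
v=3: a=3^-2·(≡2), b=3^-4·(≡1) mod 3; (2|3)=-1, (1|3)=+1; (−1)^{-2·-4·1}·(-1)^-4·(+1)^-2 = +1.
v=2: v_2(a)=2, v_2(b)=2; units ≡ 3, 3 (mod 8); ε·ε+αω+βω = 1·1+2·1+2·1 ≡ 1  ⇒  (a,b)_2 = -1.
v=11: a=11^0·(≡5), b=11^1·(≡7) mod 11; (5|11)=+1, (7|11)=-1; (−1)^{0·1·5}·(+1)^1·(-1)^0 = +1.
v=13: a=13^3·(≡9), b=13^2·(≡2) mod 13; (9|13)=+1, (2|13)=-1; (−1)^{3·2·6}·(+1)^2·(-1)^3 = -1.
Ram(1235, 187) = {2, 5, 13, 17}; no ℚ_2-point on the conic.

[2, 5, 13, 17]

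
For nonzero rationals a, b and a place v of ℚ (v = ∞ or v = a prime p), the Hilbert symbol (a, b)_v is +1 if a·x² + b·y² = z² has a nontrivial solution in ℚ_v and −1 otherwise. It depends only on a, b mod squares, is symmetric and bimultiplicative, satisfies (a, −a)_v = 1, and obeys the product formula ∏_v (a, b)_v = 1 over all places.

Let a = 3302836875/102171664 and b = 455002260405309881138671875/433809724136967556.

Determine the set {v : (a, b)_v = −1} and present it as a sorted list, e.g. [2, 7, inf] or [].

[2, 13, 37, 47]

Mod squares: a ≡ 611, b ≡ 4634435. Check v ∈ {∞, 2, 3, 5, 7, 13, 19, 31, 37, 41, 47}.
v=13: a=13^1·(≡11), b=13^3·(≡4) mod 13; (11|13)=-1, (4|13)=+1; (−1)^{1·3·6}·(-1)^3·(+1)^1 = -1.
v=2: v_2(a)=-4, v_2(b)=-2; units ≡ 3, 3 (mod 8); ε·ε+αω+βω = 1·1+-4·1+-2·1 ≡ 1  ⇒  (a,b)_2 = -1.
v=3: a=3^2·(≡2), b=3^6·(≡2) mod 3; (2|3)=-1, (2|3)=-1; (−1)^{2·6·1}·(-1)^6·(-1)^2 = +1.
v=19: a=19^-4·(≡18), b=19^-12·(≡13) mod 19; (18|19)=-1, (13|19)=-1; (−1)^{-4·-12·9}·(-1)^-12·(-1)^-4 = +1.
v=∞: 611 > 0 and 4634435 > 0  ⇒  (a,b)_∞ = +1.
v=7: a=7^-2·(≡4), b=7^-2·(≡2) mod 7; (4|7)=+1, (2|7)=+1; (−1)^{-2·-2·3}·(+1)^-2·(+1)^-2 = +1.
v=5: a=5^4·(≡1), b=5^9·(≡3) mod 5; (1|5)=+1, (3|5)=-1; (−1)^{4·9·2}·(+1)^9·(-1)^4 = +1.
v=41: a=41^0·(≡31), b=41^1·(≡32) mod 41; (31|41)=+1, (32|41)=+1; (−1)^{0·1·20}·(+1)^1·(+1)^0 = +1.
v=37: a=37^0·(≡20), b=37^1·(≡33) mod 37; (20|37)=-1, (33|37)=+1; (−1)^{0·1·18}·(-1)^1·(+1)^0 = -1.
v=31: a=31^2·(≡15), b=31^4·(≡19) mod 31; (15|31)=-1, (19|31)=+1; (−1)^{2·4·15}·(-1)^4·(+1)^2 = +1.
v=47: a=47^1·(≡15), b=47^3·(≡23) mod 47; (15|47)=-1, (23|47)=-1; (−1)^{1·3·23}·(-1)^3·(-1)^1 = -1.
|Ram(611, 4634435)| = 4, even; anisotropic at {2, 13, 37, 47}.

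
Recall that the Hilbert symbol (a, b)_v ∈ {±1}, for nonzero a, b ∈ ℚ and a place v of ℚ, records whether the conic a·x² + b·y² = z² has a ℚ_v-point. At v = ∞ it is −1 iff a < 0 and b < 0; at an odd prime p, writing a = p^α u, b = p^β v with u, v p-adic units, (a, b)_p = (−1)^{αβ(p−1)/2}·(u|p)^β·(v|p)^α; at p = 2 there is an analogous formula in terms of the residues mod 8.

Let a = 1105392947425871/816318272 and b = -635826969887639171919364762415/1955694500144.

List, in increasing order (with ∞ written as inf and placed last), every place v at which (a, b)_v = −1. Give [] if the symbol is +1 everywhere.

(a, b) ≡ (42427, -279565) mod (ℚ^×)²; places V = {2, 5, 7, 11, 13, 17, 19, 23, 29, 37, ∞}.
(a,b)_29: α=3, u≡9; β=6, v≡24 (mod 29); (9|29)=+1, (24|29)=+1; sign (−1)^0·+1^6·+1^3 = +1.
(a,b)_17: α=4, u≡6; β=7, v≡7 (mod 17); (6|17)=-1, (7|17)=-1; sign (−1)^0·-1^7·-1^4 = -1.
(a,b)_7: α=-1, u≡5; β=-2, v≡2 (mod 7); (5|7)=-1, (2|7)=+1; sign (−1)^0·-1^-2·+1^-1 = +1.
(a,b)_5: α=0, u≡3; β=1, v≡3 (mod 5); (3|5)=-1, (3|5)=-1; sign (−1)^0·-1^1·-1^0 = -1.
(a,b)_∞: sgn(42427)=+, sgn(-279565)=−, so +1.
(a,b)_19: α=1, u≡18; β=2, v≡4 (mod 19); (18|19)=-1, (4|19)=+1; sign (−1)^0·-1^2·+1^1 = +1.
(a,b)_11: α=-3, u≡7; β=-3, v≡2 (mod 11); (7|11)=-1, (2|11)=-1; sign (−1)^1·-1^-3·-1^-3 = -1.
(a,b)_2: α=-6, β=-4; u≡3, v≡3 (mod 8); ε(u)ε(v)=1·1, αω(v)=-6·1, βω(u)=-4·1; sum ≡ 1  ⇒  -1.
(a,b)_23: α=0, u≡11; β=1, v≡16 (mod 23); (11|23)=-1, (16|23)=+1; sign (−1)^0·-1^1·+1^0 = -1.
(a,b)_13: α=4, u≡5; β=7, v≡10 (mod 13); (5|13)=-1, (10|13)=+1; sign (−1)^0·-1^7·+1^4 = -1.
(a,b)_37: α=-2, u≡27; β=-4, v≡16 (mod 37); (27|37)=+1, (16|37)=+1; sign (−1)^0·+1^-4·+1^-2 = +1.
|Ram(42427, -279565)| = 6, even; anisotropic at {2, 5, 11, 13, 17, 23}.

[2, 5, 11, 13, 17, 23]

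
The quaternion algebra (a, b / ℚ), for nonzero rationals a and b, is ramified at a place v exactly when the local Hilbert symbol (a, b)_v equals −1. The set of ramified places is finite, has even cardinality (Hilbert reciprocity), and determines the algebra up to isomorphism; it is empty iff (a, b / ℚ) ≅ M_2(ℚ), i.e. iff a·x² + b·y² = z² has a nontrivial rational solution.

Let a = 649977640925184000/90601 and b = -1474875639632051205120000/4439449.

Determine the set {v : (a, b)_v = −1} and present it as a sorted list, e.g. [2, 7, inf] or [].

Mod squares: a ≡ 3315, b ≡ -2. Check v ∈ {∞, 2, 3, 5, 7, 11, 13, 17, 37, 43}.
v=∞: 3315 > 0 and -2 < 0  ⇒  (a,b)_∞ = +1.
v=13: a=13^3·(≡11), b=13^4·(≡11) mod 13; (11|13)=-1, (11|13)=-1; (−1)^{3·4·6}·(-1)^4·(-1)^3 = -1.
v=2: v_2(a)=14, v_2(b)=13; units ≡ 3, 7 (mod 8); ε·ε+αω+βω = 1·1+14·0+13·1 ≡ 0  ⇒  (a,b)_2 = +1.
v=7: a=7^-2·(≡2), b=7^-4·(≡5) mod 7; (2|7)=+1, (5|7)=-1; (−1)^{-2·-4·3}·(+1)^-4·(-1)^-2 = +1.
v=17: a=17^3·(≡16), b=17^4·(≡16) mod 17; (16|17)=+1, (16|17)=+1; (−1)^{3·4·8}·(+1)^4·(+1)^3 = +1.
v=5: a=5^3·(≡2), b=5^4·(≡2) mod 5; (2|5)=-1, (2|5)=-1; (−1)^{3·4·2}·(-1)^4·(-1)^3 = -1.
v=43: a=43^-2·(≡6), b=43^-2·(≡14) mod 43; (6|43)=+1, (14|43)=+1; (−1)^{-2·-2·21}·(+1)^-2·(+1)^-2 = +1.
v=37: a=37^0·(≡24), b=37^2·(≡15) mod 37; (24|37)=-1, (15|37)=-1; (−1)^{0·2·18}·(-1)^2·(-1)^0 = +1.
v=3: a=3^5·(≡1), b=3^6·(≡1) mod 3; (1|3)=+1, (1|3)=+1; (−1)^{5·6·1}·(+1)^6·(+1)^5 = +1.
v=11: a=11^2·(≡4), b=11^2·(≡3) mod 11; (4|11)=+1, (3|11)=+1; (−1)^{2·2·5}·(+1)^2·(+1)^2 = +1.
Ram(3315, -2) = {5, 13}; no ℚ_5-point on the conic.

[5, 13]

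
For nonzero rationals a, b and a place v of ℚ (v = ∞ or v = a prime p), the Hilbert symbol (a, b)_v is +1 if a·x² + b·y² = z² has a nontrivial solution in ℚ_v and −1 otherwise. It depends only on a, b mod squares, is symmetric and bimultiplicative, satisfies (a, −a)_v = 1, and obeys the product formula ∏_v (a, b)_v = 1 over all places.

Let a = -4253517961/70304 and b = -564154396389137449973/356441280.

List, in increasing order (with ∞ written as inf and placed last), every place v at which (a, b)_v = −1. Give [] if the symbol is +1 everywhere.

(a, b) ≡ (-26, -15015) mod (ℚ^×)²; places V = {2, 3, 5, 7, 11, 13, ∞}.
(a,b)_2: α=-5, β=-6; u≡3, v≡1 (mod 8); ε(u)ε(v)=1·0, αω(v)=-5·0, βω(u)=-6·1; sum ≡ 0  ⇒  +1.
(a,b)_3: α=0, u≡1; β=-1, v≡2 (mod 3); (1|3)=+1, (2|3)=-1; sign (−1)^0·+1^-1·-1^0 = +1.
(a,b)_13: α=-3, u≡8; β=-5, v≡6 (mod 13); (8|13)=-1, (6|13)=-1; sign (−1)^0·-1^-5·-1^-3 = +1.
(a,b)_∞: sgn(-26)=−, sgn(-15015)=−, so -1.
(a,b)_7: α=4, u≡2; β=11, v≡2 (mod 7); (2|7)=+1, (2|7)=+1; sign (−1)^0·+1^11·+1^4 = +1.
(a,b)_11: α=6, u≡10; β=11, v≡6 (mod 11); (10|11)=-1, (6|11)=-1; sign (−1)^0·-1^11·-1^6 = -1.
(a,b)_5: α=0, u≡1; β=-1, v≡2 (mod 5); (1|5)=+1, (2|5)=-1; sign (−1)^0·+1^-1·-1^0 = +1.
(-26, -15015 / ℚ) ramifies at {11, ∞}: a division algebra.

[11, inf]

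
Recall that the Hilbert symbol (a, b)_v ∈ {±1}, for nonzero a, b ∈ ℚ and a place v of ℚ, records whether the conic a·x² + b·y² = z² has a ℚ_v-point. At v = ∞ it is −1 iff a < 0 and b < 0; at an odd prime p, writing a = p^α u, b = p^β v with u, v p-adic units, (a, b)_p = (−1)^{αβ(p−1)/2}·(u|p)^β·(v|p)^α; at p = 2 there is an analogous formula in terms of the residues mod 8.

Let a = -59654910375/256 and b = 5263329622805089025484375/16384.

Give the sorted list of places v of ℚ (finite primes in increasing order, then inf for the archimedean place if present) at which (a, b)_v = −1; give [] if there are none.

[3, 17]

Mod squares: a ≡ -101935, b ≡ 1479. Check v ∈ {∞, 2, 3, 5, 17, 19, 29, 37}.
v=19: a=19^1·(≡8), b=19^2·(≡11) mod 19; (8|19)=-1, (11|19)=+1; (−1)^{1·2·9}·(-1)^2·(+1)^1 = +1.
v=3: a=3^4·(≡2), b=3^9·(≡1) mod 3; (2|3)=-1, (1|3)=+1; (−1)^{4·9·1}·(-1)^9·(+1)^4 = -1.
v=17: a=17^2·(≡11), b=17^5·(≡16) mod 17; (11|17)=-1, (16|17)=+1; (−1)^{2·5·8}·(-1)^5·(+1)^2 = -1.
v=2: v_2(a)=-8, v_2(b)=-14; units ≡ 1, 7 (mod 8); ε·ε+αω+βω = 0·1+-8·0+-14·0 ≡ 0  ⇒  (a,b)_2 = +1.
v=5: a=5^3·(≡2), b=5^6·(≡4) mod 5; (2|5)=-1, (4|5)=+1; (−1)^{3·6·2}·(-1)^6·(+1)^3 = +1.
v=29: a=29^1·(≡6), b=29^3·(≡7) mod 29; (6|29)=+1, (7|29)=+1; (−1)^{1·3·14}·(+1)^3·(+1)^1 = +1.
v=37: a=37^1·(≡2), b=37^2·(≡21) mod 37; (2|37)=-1, (21|37)=+1; (−1)^{1·2·18}·(-1)^2·(+1)^1 = +1.
v=∞: -101935 < 0 and 1479 > 0  ⇒  (a,b)_∞ = +1.
Ram(-101935, 1479) = {3, 17}; no ℚ_3-point on the conic.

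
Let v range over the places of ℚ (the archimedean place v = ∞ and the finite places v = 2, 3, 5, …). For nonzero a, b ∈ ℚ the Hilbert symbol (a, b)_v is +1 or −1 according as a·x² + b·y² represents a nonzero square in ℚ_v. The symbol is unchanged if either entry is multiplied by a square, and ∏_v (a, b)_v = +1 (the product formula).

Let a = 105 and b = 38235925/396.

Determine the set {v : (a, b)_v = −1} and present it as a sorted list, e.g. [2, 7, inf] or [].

[3, 5, 7, 11]

Mod squares: a ≡ 105, b ≡ 143. Check v ∈ {∞, 2, 3, 5, 7, 11, 13}.
v=13: a=13^0·(≡1), b=13^1·(≡11) mod 13; (1|13)=+1, (11|13)=-1; (−1)^{0·1·6}·(+1)^1·(-1)^0 = +1.
v=11: a=11^0·(≡6), b=11^-1·(≡8) mod 11; (6|11)=-1, (8|11)=-1; (−1)^{0·-1·5}·(-1)^-1·(-1)^0 = -1.
v=7: a=7^1·(≡1), b=7^6·(≡6) mod 7; (1|7)=+1, (6|7)=-1; (−1)^{1·6·3}·(+1)^6·(-1)^1 = -1.
v=∞: 105 > 0 and 143 > 0  ⇒  (a,b)_∞ = +1.
v=3: a=3^1·(≡2), b=3^-2·(≡2) mod 3; (2|3)=-1, (2|3)=-1; (−1)^{1·-2·1}·(-1)^-2·(-1)^1 = -1.
v=5: a=5^1·(≡1), b=5^2·(≡2) mod 5; (1|5)=+1, (2|5)=-1; (−1)^{1·2·2}·(+1)^2·(-1)^1 = -1.
v=2: v_2(a)=0, v_2(b)=-2; units ≡ 1, 7 (mod 8); ε·ε+αω+βω = 0·1+0·0+-2·0 ≡ 0  ⇒  (a,b)_2 = +1.
|Ram(105, 143)| = 4, even; anisotropic at {3, 5, 7, 11}.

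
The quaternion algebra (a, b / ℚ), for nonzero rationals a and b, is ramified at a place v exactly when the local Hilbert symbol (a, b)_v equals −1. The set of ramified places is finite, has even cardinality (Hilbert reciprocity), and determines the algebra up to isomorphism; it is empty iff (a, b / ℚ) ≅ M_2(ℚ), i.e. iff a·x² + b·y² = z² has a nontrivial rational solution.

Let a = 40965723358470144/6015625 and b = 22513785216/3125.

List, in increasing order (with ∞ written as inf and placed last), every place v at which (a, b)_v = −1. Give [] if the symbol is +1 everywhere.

Mod squares: a ≡ 10010, b ≡ 30. Check v ∈ {∞, 2, 3, 5, 7, 11, 13, 19, 31}.
v=31: a=31^2·(≡5), b=31^2·(≡29) mod 31; (5|31)=+1, (29|31)=-1; (−1)^{2·2·15}·(+1)^2·(-1)^2 = +1.
v=7: a=7^-1·(≡4), b=7^0·(≡2) mod 7; (4|7)=+1, (2|7)=+1; (−1)^{-1·0·3}·(+1)^0·(+1)^-1 = +1.
v=5: a=5^-7·(≡2), b=5^-5·(≡1) mod 5; (2|5)=-1, (1|5)=+1; (−1)^{-7·-5·2}·(-1)^-5·(+1)^-7 = -1.
v=19: a=19^2·(≡6), b=19^2·(≡5) mod 19; (6|19)=+1, (5|19)=+1; (−1)^{2·2·9}·(+1)^2·(+1)^2 = +1.
v=2: v_2(a)=13, v_2(b)=7; units ≡ 5, 7 (mod 8); ε·ε+αω+βω = 0·1+13·0+7·1 ≡ 1  ⇒  (a,b)_2 = -1.
v=3: a=3^8·(≡2), b=3^1·(≡1) mod 3; (2|3)=-1, (1|3)=+1; (−1)^{8·1·1}·(-1)^1·(+1)^8 = -1.
v=13: a=13^3·(≡3), b=13^2·(≡12) mod 13; (3|13)=+1, (12|13)=+1; (−1)^{3·2·6}·(+1)^2·(+1)^3 = +1.
v=∞: 10010 > 0 and 30 > 0  ⇒  (a,b)_∞ = +1.
v=11: a=11^-1·(≡8), b=11^0·(≡10) mod 11; (8|11)=-1, (10|11)=-1; (−1)^{-1·0·5}·(-1)^0·(-1)^-1 = -1.
|Ram(10010, 30)| = 4, even; anisotropic at {2, 3, 5, 11}.

[2, 3, 5, 11]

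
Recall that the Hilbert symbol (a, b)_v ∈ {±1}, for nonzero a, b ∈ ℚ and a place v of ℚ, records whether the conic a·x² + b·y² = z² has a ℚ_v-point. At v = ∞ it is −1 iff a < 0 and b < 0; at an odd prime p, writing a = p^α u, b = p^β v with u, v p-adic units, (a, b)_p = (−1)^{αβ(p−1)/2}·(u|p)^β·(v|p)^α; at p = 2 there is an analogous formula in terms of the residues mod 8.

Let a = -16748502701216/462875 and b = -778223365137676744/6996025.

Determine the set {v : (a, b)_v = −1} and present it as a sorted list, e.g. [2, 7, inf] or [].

Mod squares: a ≡ -910, b ≡ -34. Check v ∈ {∞, 2, 5, 7, 11, 13, 17, 23, 29, 37}.
v=29: a=29^2·(≡21), b=29^4·(≡23) mod 29; (21|29)=-1, (23|29)=+1; (−1)^{2·4·14}·(-1)^4·(+1)^2 = +1.
v=37: a=37^2·(≡35), b=37^2·(≡11) mod 37; (35|37)=-1, (11|37)=+1; (−1)^{2·2·18}·(-1)^2·(+1)^2 = +1.
v=5: a=5^-3·(≡3), b=5^-2·(≡1) mod 5; (3|5)=-1, (1|5)=+1; (−1)^{-3·-2·2}·(-1)^-2·(+1)^-3 = +1.
v=∞: -910 < 0 and -34 < 0  ⇒  (a,b)_∞ = -1.
v=7: a=7^-1·(≡5), b=7^0·(≡1) mod 7; (5|7)=-1, (1|7)=+1; (−1)^{-1·0·3}·(-1)^0·(+1)^-1 = +1.
v=23: a=23^-2·(≡21), b=23^-4·(≡12) mod 23; (21|23)=-1, (12|23)=+1; (−1)^{-2·-4·11}·(-1)^-4·(+1)^-2 = +1.
v=11: a=11^2·(≡3), b=11^2·(≡2) mod 11; (3|11)=+1, (2|11)=-1; (−1)^{2·2·5}·(+1)^2·(-1)^2 = +1.
v=17: a=17^2·(≡13), b=17^3·(≡16) mod 17; (13|17)=+1, (16|17)=+1; (−1)^{2·3·8}·(+1)^3·(+1)^2 = +1.
v=2: v_2(a)=5, v_2(b)=3; units ≡ 1, 7 (mod 8); ε·ε+αω+βω = 0·1+5·0+3·0 ≡ 0  ⇒  (a,b)_2 = +1.
v=13: a=13^1·(≡6), b=13^2·(≡2) mod 13; (6|13)=-1, (2|13)=-1; (−1)^{1·2·6}·(-1)^2·(-1)^1 = -1.
|Ram(-910, -34)| = 2, even; anisotropic at {13, ∞}.

[13, inf]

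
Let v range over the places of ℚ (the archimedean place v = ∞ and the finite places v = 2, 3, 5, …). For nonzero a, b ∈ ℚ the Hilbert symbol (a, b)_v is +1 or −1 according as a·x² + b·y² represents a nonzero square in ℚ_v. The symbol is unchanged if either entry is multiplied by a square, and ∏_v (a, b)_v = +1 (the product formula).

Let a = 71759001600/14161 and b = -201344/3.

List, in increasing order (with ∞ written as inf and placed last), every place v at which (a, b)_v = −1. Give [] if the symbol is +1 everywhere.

[11, 13]

(a, b) ≡ (286, -78) mod (ℚ^×)²; places V = {2, 3, 5, 7, 11, 13, 17, ∞}.
(a,b)_7: α=-2, u≡3; β=0, v≡6 (mod 7); (3|7)=-1, (6|7)=-1; sign (−1)^0·-1^0·-1^-2 = +1.
(a,b)_5: α=2, u≡4; β=0, v≡2 (mod 5); (4|5)=+1, (2|5)=-1; sign (−1)^0·+1^0·-1^2 = +1.
(a,b)_∞: sgn(286)=+, sgn(-78)=−, so +1.
(a,b)_11: α=3, u≡1; β=2, v≡10 (mod 11); (1|11)=+1, (10|11)=-1; sign (−1)^0·+1^2·-1^3 = -1.
(a,b)_17: α=-2, u≡7; β=0, v≡7 (mod 17); (7|17)=-1, (7|17)=-1; sign (−1)^0·-1^0·-1^-2 = +1.
(a,b)_13: α=1, u≡3; β=1, v≡7 (mod 13); (3|13)=+1, (7|13)=-1; sign (−1)^0·+1^1·-1^1 = -1.
(a,b)_2: α=11, β=7; u≡7, v≡1 (mod 8); ε(u)ε(v)=1·0, αω(v)=11·0, βω(u)=7·0; sum ≡ 0  ⇒  +1.
(a,b)_3: α=4, u≡1; β=-1, v≡1 (mod 3); (1|3)=+1, (1|3)=+1; sign (−1)^0·+1^-1·+1^4 = +1.
(286, -78 / ℚ) ramifies at {11, 13}: a division algebra.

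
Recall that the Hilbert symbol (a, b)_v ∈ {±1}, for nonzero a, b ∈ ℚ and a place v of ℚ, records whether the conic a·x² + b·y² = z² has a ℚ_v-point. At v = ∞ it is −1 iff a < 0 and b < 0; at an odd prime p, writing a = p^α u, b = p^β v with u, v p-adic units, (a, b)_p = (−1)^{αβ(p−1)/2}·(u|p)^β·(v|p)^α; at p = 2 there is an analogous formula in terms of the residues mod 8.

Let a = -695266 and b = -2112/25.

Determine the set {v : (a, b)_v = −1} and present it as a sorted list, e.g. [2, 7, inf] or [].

Mod squares: a ≡ -34, b ≡ -33. Check v ∈ {∞, 2, 3, 5, 11, 13, 17}.
v=2: v_2(a)=1, v_2(b)=6; units ≡ 7, 7 (mod 8); ε·ε+αω+βω = 1·1+1·0+6·0 ≡ 1  ⇒  (a,b)_2 = -1.
v=13: a=13^2·(≡7), b=13^0·(≡6) mod 13; (7|13)=-1, (6|13)=-1; (−1)^{2·0·6}·(-1)^0·(-1)^2 = +1.
v=17: a=17^1·(≡4), b=17^0·(≡8) mod 17; (4|17)=+1, (8|17)=+1; (−1)^{1·0·8}·(+1)^0·(+1)^1 = +1.
v=11: a=11^2·(≡7), b=11^1·(≡2) mod 11; (7|11)=-1, (2|11)=-1; (−1)^{2·1·5}·(-1)^1·(-1)^2 = -1.
v=3: a=3^0·(≡2), b=3^1·(≡1) mod 3; (2|3)=-1, (1|3)=+1; (−1)^{0·1·1}·(-1)^1·(+1)^0 = -1.
v=5: a=5^0·(≡4), b=5^-2·(≡3) mod 5; (4|5)=+1, (3|5)=-1; (−1)^{0·-2·2}·(+1)^-2·(-1)^0 = +1.
v=∞: -34 < 0 and -33 < 0  ⇒  (a,b)_∞ = -1.
|Ram(-34, -33)| = 4, even; anisotropic at {2, 3, 11, ∞}.

[2, 3, 11, inf]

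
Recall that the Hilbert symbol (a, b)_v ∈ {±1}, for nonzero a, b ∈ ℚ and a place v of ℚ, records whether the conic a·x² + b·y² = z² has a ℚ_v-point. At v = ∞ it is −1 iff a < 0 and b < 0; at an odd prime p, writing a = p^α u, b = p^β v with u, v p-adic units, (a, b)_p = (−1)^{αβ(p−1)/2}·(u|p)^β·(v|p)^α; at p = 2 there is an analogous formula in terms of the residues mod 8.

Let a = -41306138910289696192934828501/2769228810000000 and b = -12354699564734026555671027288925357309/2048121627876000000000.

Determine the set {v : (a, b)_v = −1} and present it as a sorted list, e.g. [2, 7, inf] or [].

Mod squares: a ≡ -2210, b ≡ -355810. Check v ∈ {∞, 2, 3, 5, 7, 11, 13, 17, 23, 29, 43, 47, 59}.
v=17: a=17^3·(≡14), b=17^3·(≡6) mod 17; (14|17)=-1, (6|17)=-1; (−1)^{3·3·8}·(-1)^3·(-1)^3 = +1.
v=59: a=59^2·(≡39), b=59^2·(≡51) mod 59; (39|59)=-1, (51|59)=+1; (−1)^{2·2·29}·(-1)^2·(+1)^2 = +1.
v=13: a=13^1·(≡10), b=13^1·(≡11) mod 13; (10|13)=+1, (11|13)=-1; (−1)^{1·1·6}·(+1)^1·(-1)^1 = -1.
v=7: a=7^0·(≡2), b=7^1·(≡2) mod 7; (2|7)=+1, (2|7)=+1; (−1)^{0·1·3}·(+1)^1·(+1)^0 = +1.
v=5: a=5^-7·(≡3), b=5^-9·(≡3) mod 5; (3|5)=-1, (3|5)=-1; (−1)^{-7·-9·2}·(-1)^-9·(-1)^-7 = +1.
v=3: a=3^-4·(≡1), b=3^-4·(≡2) mod 3; (1|3)=+1, (2|3)=-1; (−1)^{-4·-4·1}·(+1)^-4·(-1)^-4 = +1.
v=23: a=23^2·(≡17), b=23^3·(≡12) mod 23; (17|23)=-1, (12|23)=+1; (−1)^{2·3·11}·(-1)^3·(+1)^2 = -1.
v=43: a=43^-4·(≡34), b=43^-6·(≡40) mod 43; (34|43)=-1, (40|43)=+1; (−1)^{-4·-6·21}·(-1)^-6·(+1)^-4 = +1.
v=2: v_2(a)=-7, v_2(b)=-11; units ≡ 7, 7 (mod 8); ε·ε+αω+βω = 1·1+-7·0+-11·0 ≡ 1  ⇒  (a,b)_2 = -1.
v=∞: -2210 < 0 and -355810 < 0  ⇒  (a,b)_∞ = -1.
v=29: a=29^6·(≡20), b=29^8·(≡16) mod 29; (20|29)=+1, (16|29)=+1; (−1)^{6·8·14}·(+1)^8·(+1)^6 = +1.
v=47: a=47^4·(≡22), b=47^6·(≡7) mod 47; (22|47)=-1, (7|47)=+1; (−1)^{4·6·23}·(-1)^6·(+1)^4 = +1.
v=11: a=11^2·(≡5), b=11^2·(≡6) mod 11; (5|11)=+1, (6|11)=-1; (−1)^{2·2·5}·(+1)^2·(-1)^2 = +1.
|Ram(-2210, -355810)| = 4, even; anisotropic at {2, 13, 23, ∞}.

[2, 13, 23, inf]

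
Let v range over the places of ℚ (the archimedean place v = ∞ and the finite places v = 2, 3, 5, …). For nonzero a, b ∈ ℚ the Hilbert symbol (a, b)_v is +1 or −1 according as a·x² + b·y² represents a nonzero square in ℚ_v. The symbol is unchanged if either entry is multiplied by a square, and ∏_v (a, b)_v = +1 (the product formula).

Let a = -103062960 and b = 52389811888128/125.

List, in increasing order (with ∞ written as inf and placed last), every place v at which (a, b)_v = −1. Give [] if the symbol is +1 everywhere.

Mod squares: a ≡ -35, b ≡ 4290. Check v ∈ {∞, 2, 3, 5, 7, 11, 13}.
v=2: v_2(a)=4, v_2(b)=13; units ≡ 5, 1 (mod 8); ε·ε+αω+βω = 0·0+4·0+13·1 ≡ 1  ⇒  (a,b)_2 = -1.
v=7: a=7^1·(≡2), b=7^0·(≡6) mod 7; (2|7)=+1, (6|7)=-1; (−1)^{1·0·3}·(+1)^0·(-1)^1 = -1.
v=∞: -35 < 0 and 4290 > 0  ⇒  (a,b)_∞ = +1.
v=3: a=3^2·(≡1), b=3^7·(≡2) mod 3; (1|3)=+1, (2|3)=-1; (−1)^{2·7·1}·(+1)^7·(-1)^2 = +1.
v=5: a=5^1·(≡3), b=5^-3·(≡3) mod 5; (3|5)=-1, (3|5)=-1; (−1)^{1·-3·2}·(-1)^-3·(-1)^1 = +1.
v=13: a=13^2·(≡3), b=13^3·(≡7) mod 13; (3|13)=+1, (7|13)=-1; (−1)^{2·3·6}·(+1)^3·(-1)^2 = +1.
v=11: a=11^2·(≡3), b=11^3·(≡1) mod 11; (3|11)=+1, (1|11)=+1; (−1)^{2·3·5}·(+1)^3·(+1)^2 = +1.
Ram(-35, 4290) = {2, 7}; no ℚ_2-point on the conic.

[2, 7]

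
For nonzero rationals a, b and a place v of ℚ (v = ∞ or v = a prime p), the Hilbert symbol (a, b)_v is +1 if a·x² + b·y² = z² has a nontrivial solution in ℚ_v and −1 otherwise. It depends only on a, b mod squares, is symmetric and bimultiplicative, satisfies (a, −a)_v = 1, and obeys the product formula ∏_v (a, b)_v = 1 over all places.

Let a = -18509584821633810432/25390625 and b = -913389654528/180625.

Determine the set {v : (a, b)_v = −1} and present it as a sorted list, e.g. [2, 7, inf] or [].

Mod squares: a ≡ -27170, b ≡ -2. Check v ∈ {∞, 2, 3, 5, 11, 13, 17, 19, 23}.
v=2: v_2(a)=17, v_2(b)=9; units ≡ 7, 7 (mod 8); ε·ε+αω+βω = 1·1+17·0+9·0 ≡ 1  ⇒  (a,b)_2 = -1.
v=17: a=17^0·(≡9), b=17^-2·(≡15) mod 17; (9|17)=+1, (15|17)=+1; (−1)^{0·-2·8}·(+1)^-2·(+1)^0 = +1.
v=11: a=11^3·(≡4), b=11^0·(≡9) mod 11; (4|11)=+1, (9|11)=+1; (−1)^{3·0·5}·(+1)^0·(+1)^3 = +1.
v=13: a=13^-1·(≡1), b=13^2·(≡7) mod 13; (1|13)=+1, (7|13)=-1; (−1)^{-1·2·6}·(+1)^2·(-1)^-1 = -1.
v=3: a=3^4·(≡1), b=3^4·(≡1) mod 3; (1|3)=+1, (1|3)=+1; (−1)^{4·4·1}·(+1)^4·(+1)^4 = +1.
v=5: a=5^-9·(≡1), b=5^-4·(≡3) mod 5; (1|5)=+1, (3|5)=-1; (−1)^{-9·-4·2}·(+1)^-4·(-1)^-9 = -1.
v=∞: -27170 < 0 and -2 < 0  ⇒  (a,b)_∞ = -1.
v=19: a=19^5·(≡13), b=19^4·(≡6) mod 19; (13|19)=-1, (6|19)=+1; (−1)^{5·4·9}·(-1)^4·(+1)^5 = +1.
v=23: a=23^2·(≡18), b=23^0·(≡11) mod 23; (18|23)=+1, (11|23)=-1; (−1)^{2·0·11}·(+1)^0·(-1)^2 = +1.
Ram(-27170, -2) = {2, 5, 13, ∞}; no ℚ_2-point on the conic.

[2, 5, 13, inf]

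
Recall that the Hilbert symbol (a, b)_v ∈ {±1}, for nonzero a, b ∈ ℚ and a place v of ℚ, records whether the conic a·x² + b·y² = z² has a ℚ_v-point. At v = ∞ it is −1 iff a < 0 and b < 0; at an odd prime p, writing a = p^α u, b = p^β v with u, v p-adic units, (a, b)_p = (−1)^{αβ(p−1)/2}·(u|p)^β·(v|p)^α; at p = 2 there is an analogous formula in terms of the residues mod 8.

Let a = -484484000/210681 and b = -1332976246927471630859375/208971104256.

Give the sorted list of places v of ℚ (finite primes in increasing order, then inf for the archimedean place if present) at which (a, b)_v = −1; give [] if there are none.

(a, b) ≡ (-10010, -2730) mod (ℚ^×)²; places V = {2, 3, 5, 7, 11, 13, 17, ∞}.
(a,b)_5: α=3, u≡3; β=11, v≡1 (mod 5); (3|5)=-1, (1|5)=+1; sign (−1)^0·-1^11·+1^3 = -1.
(a,b)_13: α=1, u≡12; β=5, v≡6 (mod 13); (12|13)=+1, (6|13)=-1; sign (−1)^0·+1^5·-1^1 = -1.
(a,b)_2: α=5, β=-17; u≡3, v≡3 (mod 8); ε(u)ε(v)=1·1, αω(v)=5·1, βω(u)=-17·1; sum ≡ 1  ⇒  -1.
(a,b)_7: α=1, u≡5; β=3, v≡4 (mod 7); (5|7)=-1, (4|7)=+1; sign (−1)^1·-1^3·+1^1 = +1.
(a,b)_17: α=-2, u≡7; β=0, v≡3 (mod 17); (7|17)=-1, (3|17)=-1; sign (−1)^0·-1^0·-1^-2 = +1.
(a,b)_3: α=-6, u≡1; β=-13, v≡2 (mod 3); (1|3)=+1, (2|3)=-1; sign (−1)^0·+1^-13·-1^-6 = +1.
(a,b)_∞: sgn(-10010)=−, sgn(-2730)=−, so -1.
(a,b)_11: α=3, u≡5; β=8, v≡5 (mod 11); (5|11)=+1, (5|11)=+1; sign (−1)^0·+1^8·+1^3 = +1.
|Ram(-10010, -2730)| = 4, even; anisotropic at {2, 5, 13, ∞}.

[2, 5, 13, inf]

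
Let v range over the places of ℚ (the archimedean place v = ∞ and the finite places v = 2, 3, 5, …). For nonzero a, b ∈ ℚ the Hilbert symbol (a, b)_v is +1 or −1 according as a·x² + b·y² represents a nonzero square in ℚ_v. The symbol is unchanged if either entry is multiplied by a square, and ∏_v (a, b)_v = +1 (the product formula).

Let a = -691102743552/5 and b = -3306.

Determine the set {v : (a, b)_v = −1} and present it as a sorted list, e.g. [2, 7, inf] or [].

Mod squares: a ≡ -1235, b ≡ -3306. Check v ∈ {∞, 2, 3, 5, 13, 19, 29}.
v=19: a=19^3·(≡6), b=19^1·(≡16) mod 19; (6|19)=+1, (16|19)=+1; (−1)^{3·1·9}·(+1)^1·(+1)^3 = -1.
v=5: a=5^-1·(≡3), b=5^0·(≡4) mod 5; (3|5)=-1, (4|5)=+1; (−1)^{-1·0·2}·(-1)^0·(+1)^-1 = +1.
v=3: a=3^2·(≡1), b=3^1·(≡2) mod 3; (1|3)=+1, (2|3)=-1; (−1)^{2·1·1}·(+1)^1·(-1)^2 = +1.
v=29: a=29^2·(≡2), b=29^1·(≡2) mod 29; (2|29)=-1, (2|29)=-1; (−1)^{2·1·14}·(-1)^1·(-1)^2 = -1.
v=2: v_2(a)=10, v_2(b)=1; units ≡ 5, 3 (mod 8); ε·ε+αω+βω = 0·1+10·1+1·1 ≡ 1  ⇒  (a,b)_2 = -1.
v=13: a=13^1·(≡4), b=13^0·(≡9) mod 13; (4|13)=+1, (9|13)=+1; (−1)^{1·0·6}·(+1)^0·(+1)^1 = +1.
v=∞: -1235 < 0 and -3306 < 0  ⇒  (a,b)_∞ = -1.
Ram(-1235, -3306) = {2, 19, 29, ∞}; no ℚ_2-point on the conic.

[2, 19, 29, inf]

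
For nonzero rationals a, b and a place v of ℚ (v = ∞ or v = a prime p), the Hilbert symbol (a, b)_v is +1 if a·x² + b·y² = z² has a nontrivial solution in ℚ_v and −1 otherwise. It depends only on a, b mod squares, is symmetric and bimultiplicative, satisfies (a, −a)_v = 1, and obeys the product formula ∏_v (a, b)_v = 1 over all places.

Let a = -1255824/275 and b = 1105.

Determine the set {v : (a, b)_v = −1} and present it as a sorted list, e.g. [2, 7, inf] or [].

[17, 19]

(a, b) ≡ (-10659, 1105) mod (ℚ^×)²; places V = {2, 3, 5, 11, 13, 17, 19, ∞}.
(a,b)_3: α=5, u≡2; β=0, v≡1 (mod 3); (2|3)=-1, (1|3)=+1; sign (−1)^0·-1^0·+1^5 = +1.
(a,b)_17: α=1, u≡9; β=1, v≡14 (mod 17); (9|17)=+1, (14|17)=-1; sign (−1)^0·+1^1·-1^1 = -1.
(a,b)_5: α=-2, u≡1; β=1, v≡1 (mod 5); (1|5)=+1, (1|5)=+1; sign (−1)^0·+1^1·+1^-2 = +1.
(a,b)_2: α=4, β=0; u≡5, v≡1 (mod 8); ε(u)ε(v)=0·0, αω(v)=4·0, βω(u)=0·1; sum ≡ 0  ⇒  +1.
(a,b)_13: α=0, u≡1; β=1, v≡7 (mod 13); (1|13)=+1, (7|13)=-1; sign (−1)^0·+1^1·-1^0 = +1.
(a,b)_11: α=-1, u≡8; β=0, v≡5 (mod 11); (8|11)=-1, (5|11)=+1; sign (−1)^0·-1^0·+1^-1 = +1.
(a,b)_19: α=1, u≡9; β=0, v≡3 (mod 19); (9|19)=+1, (3|19)=-1; sign (−1)^0·+1^0·-1^1 = -1.
(a,b)_∞: sgn(-10659)=−, sgn(1105)=+, so +1.
(-10659, 1105 / ℚ) ramifies at {17, 19}: a division algebra.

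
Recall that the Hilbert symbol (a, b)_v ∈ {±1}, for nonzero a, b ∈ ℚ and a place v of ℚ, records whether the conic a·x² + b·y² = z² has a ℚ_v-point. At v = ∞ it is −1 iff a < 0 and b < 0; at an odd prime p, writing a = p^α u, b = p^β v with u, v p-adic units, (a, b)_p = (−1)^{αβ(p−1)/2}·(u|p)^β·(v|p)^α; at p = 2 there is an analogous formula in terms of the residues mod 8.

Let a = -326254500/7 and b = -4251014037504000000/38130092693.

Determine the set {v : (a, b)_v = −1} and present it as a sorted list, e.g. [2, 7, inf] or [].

[3, 5, 7, inf]

Mod squares: a ≡ -15015, b ≡ -2002. Check v ∈ {∞, 2, 3, 5, 7, 11, 13, 17}.
v=5: a=5^3·(≡2), b=5^6·(≡3) mod 5; (2|5)=-1, (3|5)=-1; (−1)^{3·6·2}·(-1)^6·(-1)^3 = -1.
v=13: a=13^3·(≡11), b=13^3·(≡7) mod 13; (11|13)=-1, (7|13)=-1; (−1)^{3·3·6}·(-1)^3·(-1)^3 = +1.
v=∞: -15015 < 0 and -2002 < 0  ⇒  (a,b)_∞ = -1.
v=2: v_2(a)=2, v_2(b)=21; units ≡ 1, 7 (mod 8); ε·ε+αω+βω = 0·1+2·0+21·0 ≡ 0  ⇒  (a,b)_2 = +1.
v=11: a=11^1·(≡6), b=11^-3·(≡9) mod 11; (6|11)=-1, (9|11)=+1; (−1)^{1·-3·5}·(-1)^-3·(+1)^1 = +1.
v=7: a=7^-1·(≡2), b=7^-3·(≡1) mod 7; (2|7)=+1, (1|7)=+1; (−1)^{-1·-3·3}·(+1)^-3·(+1)^-1 = -1.
v=3: a=3^3·(≡2), b=3^10·(≡2) mod 3; (2|3)=-1, (2|3)=-1; (−1)^{3·10·1}·(-1)^10·(-1)^3 = -1.
v=17: a=17^0·(≡2), b=17^-4·(≡4) mod 17; (2|17)=+1, (4|17)=+1; (−1)^{0·-4·8}·(+1)^-4·(+1)^0 = +1.
(-15015, -2002 / ℚ) ramifies at {3, 5, 7, ∞}: a division algebra.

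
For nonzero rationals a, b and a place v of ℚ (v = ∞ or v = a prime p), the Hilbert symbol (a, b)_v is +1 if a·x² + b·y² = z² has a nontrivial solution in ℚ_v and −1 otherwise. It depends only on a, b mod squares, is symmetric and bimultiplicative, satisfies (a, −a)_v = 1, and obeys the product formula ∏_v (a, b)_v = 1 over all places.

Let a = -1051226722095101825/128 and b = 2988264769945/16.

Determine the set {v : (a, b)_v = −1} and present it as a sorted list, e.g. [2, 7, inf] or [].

[7, 19]

Mod squares: a ≡ -58786, b ≡ 1105. Check v ∈ {∞, 2, 5, 7, 13, 17, 19, 23}.
v=5: a=5^2·(≡4), b=5^1·(≡4) mod 5; (4|5)=+1, (4|5)=+1; (−1)^{2·1·2}·(+1)^1·(+1)^2 = +1.
v=19: a=19^3·(≡13), b=19^2·(≡18) mod 19; (13|19)=-1, (18|19)=-1; (−1)^{3·2·9}·(-1)^2·(-1)^3 = -1.
v=∞: -58786 < 0 and 1105 > 0  ⇒  (a,b)_∞ = +1.
v=17: a=17^3·(≡7), b=17^3·(≡3) mod 17; (7|17)=-1, (3|17)=-1; (−1)^{3·3·8}·(-1)^3·(-1)^3 = +1.
v=23: a=23^4·(≡4), b=23^2·(≡16) mod 23; (4|23)=+1, (16|23)=+1; (−1)^{4·2·11}·(+1)^2·(+1)^4 = +1.
v=2: v_2(a)=-7, v_2(b)=-4; units ≡ 7, 1 (mod 8); ε·ε+αω+βω = 1·0+-7·0+-4·0 ≡ 0  ⇒  (a,b)_2 = +1.
v=13: a=13^1·(≡8), b=13^1·(≡8) mod 13; (8|13)=-1, (8|13)=-1; (−1)^{1·1·6}·(-1)^1·(-1)^1 = +1.
v=7: a=7^3·(≡4), b=7^2·(≡5) mod 7; (4|7)=+1, (5|7)=-1; (−1)^{3·2·3}·(+1)^2·(-1)^3 = -1.
|Ram(-58786, 1105)| = 2, even; anisotropic at {7, 19}.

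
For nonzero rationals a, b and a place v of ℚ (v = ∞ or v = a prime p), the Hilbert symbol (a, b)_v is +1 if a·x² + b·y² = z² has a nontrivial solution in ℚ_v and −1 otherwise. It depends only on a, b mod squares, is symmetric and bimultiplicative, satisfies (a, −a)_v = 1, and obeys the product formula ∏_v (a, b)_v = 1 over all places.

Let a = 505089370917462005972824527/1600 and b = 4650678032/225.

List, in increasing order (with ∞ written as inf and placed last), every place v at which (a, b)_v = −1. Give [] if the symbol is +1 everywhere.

[7, 13, 29, 31]

(a, b) ≡ (911183, 290667377) mod (ℚ^×)²; places V = {2, 3, 5, 7, 11, 13, 17, 19, 29, 31, ∞}.
(a,b)_3: α=8, u≡2; β=-2, v≡2 (mod 3); (2|3)=-1, (2|3)=-1; sign (−1)^0·-1^-2·-1^8 = +1.
(a,b)_2: α=-6, β=4; u≡7, v≡1 (mod 8); ε(u)ε(v)=1·0, αω(v)=-6·0, βω(u)=4·0; sum ≡ 0  ⇒  +1.
(a,b)_17: α=3, u≡13; β=1, v≡15 (mod 17); (13|17)=+1, (15|17)=+1; sign (−1)^0·+1^1·+1^3 = +1.
(a,b)_7: α=3, u≡1; β=1, v≡4 (mod 7); (1|7)=+1, (4|7)=+1; sign (−1)^1·+1^1·+1^3 = -1.
(a,b)_31: α=3, u≡20; β=1, v≡28 (mod 31); (20|31)=+1, (28|31)=+1; sign (−1)^1·+1^1·+1^3 = -1.
(a,b)_11: α=2, u≡4; β=1, v≡8 (mod 11); (4|11)=+1, (8|11)=-1; sign (−1)^0·+1^1·-1^2 = +1.
(a,b)_19: α=3, u≡5; β=1, v≡15 (mod 19); (5|19)=+1, (15|19)=-1; sign (−1)^1·+1^1·-1^3 = +1.
(a,b)_∞: sgn(911183)=+, sgn(290667377)=+, so +1.
(a,b)_13: α=3, u≡8; β=1, v≡3 (mod 13); (8|13)=-1, (3|13)=+1; sign (−1)^0·-1^1·+1^3 = -1.
(a,b)_5: α=-2, u≡3; β=-2, v≡3 (mod 5); (3|5)=-1, (3|5)=-1; sign (−1)^0·-1^-2·-1^-2 = +1.
(a,b)_29: α=2, u≡15; β=1, v≡24 (mod 29); (15|29)=-1, (24|29)=+1; sign (−1)^0·-1^1·+1^2 = -1.
|Ram(911183, 290667377)| = 4, even; anisotropic at {7, 13, 29, 31}.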